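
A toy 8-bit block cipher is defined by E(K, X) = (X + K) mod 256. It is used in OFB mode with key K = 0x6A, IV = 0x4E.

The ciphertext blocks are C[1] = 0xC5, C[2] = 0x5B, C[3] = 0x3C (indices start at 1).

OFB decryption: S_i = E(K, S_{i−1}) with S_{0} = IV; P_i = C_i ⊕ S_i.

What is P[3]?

P[1]: S = E(K, 0x4E) = 0xB8; 0xC5 ⊕ 0xB8 = 0x7D.
P[2]: S = E(K, 0xB8) = 0x22; 0x5B ⊕ 0x22 = 0x79.
P[3]: S = E(K, 0x22) = 0x8C; 0x3C ⊕ 0x8C = 0xB0.

P[3] = 0xB0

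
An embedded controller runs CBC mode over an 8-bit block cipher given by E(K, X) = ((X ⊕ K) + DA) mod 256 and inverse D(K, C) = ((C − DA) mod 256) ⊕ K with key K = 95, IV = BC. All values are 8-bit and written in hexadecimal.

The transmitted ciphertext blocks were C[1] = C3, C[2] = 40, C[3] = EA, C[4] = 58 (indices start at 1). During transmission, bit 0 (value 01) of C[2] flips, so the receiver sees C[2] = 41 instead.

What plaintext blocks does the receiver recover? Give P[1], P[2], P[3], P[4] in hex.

P[1] = C0, P[2] = 31, P[3] = C4, P[4] = 01

CBC decryption: P_i = D(K, C_i) ⊕ C_{i−1}, with C_{0} = IV.
Only C[2] changed, to 41. In CBC, a change in C_i garbles P_i and flips the same bit in P_{i+1}. Decrypting the received ciphertext:
P[1]: D(K, C3) = 7C; 7C ⊕ BC = C0.
P[2]: D(K, 41) = F2; F2 ⊕ C3 = 31.
P[3]: D(K, EA) = 85; 85 ⊕ 41 = C4.
P[4]: D(K, 58) = EB; EB ⊕ EA = 01.
Blocks that differ from the original plaintext: P[2], P[3].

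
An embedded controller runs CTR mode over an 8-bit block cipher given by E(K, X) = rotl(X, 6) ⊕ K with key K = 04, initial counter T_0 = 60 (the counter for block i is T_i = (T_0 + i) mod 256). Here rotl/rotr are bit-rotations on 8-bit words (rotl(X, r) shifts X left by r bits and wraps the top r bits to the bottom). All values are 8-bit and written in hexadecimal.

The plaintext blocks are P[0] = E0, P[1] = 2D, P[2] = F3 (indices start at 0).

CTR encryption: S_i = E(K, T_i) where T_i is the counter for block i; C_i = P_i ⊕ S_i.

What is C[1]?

C[1] = 71

C[0]: T = 60, S = E(K, T) = 1C; E0 ⊕ 1C = FC.
C[1]: T = 61, S = E(K, T) = 5C; 2D ⊕ 5C = 71.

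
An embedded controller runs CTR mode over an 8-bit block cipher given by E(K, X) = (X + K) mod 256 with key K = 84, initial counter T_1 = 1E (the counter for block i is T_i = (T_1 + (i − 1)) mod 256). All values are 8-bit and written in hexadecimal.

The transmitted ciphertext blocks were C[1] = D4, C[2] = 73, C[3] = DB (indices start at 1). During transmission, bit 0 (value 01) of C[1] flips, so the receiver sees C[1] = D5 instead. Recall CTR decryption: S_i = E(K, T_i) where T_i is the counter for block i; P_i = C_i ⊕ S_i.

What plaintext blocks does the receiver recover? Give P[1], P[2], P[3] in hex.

P[1] = 77, P[2] = D0, P[3] = 7F

Only C[1] changed, to D5. In CTR, a change in C_i flips the same bit in P_i only; the keystream is unaffected. Decrypting the received ciphertext:
P[1]: T = 1E, S = E(K, T) = A2; D5 ⊕ A2 = 77.
P[2]: T = 1F, S = E(K, T) = A3; 73 ⊕ A3 = D0.
P[3]: T = 20, S = E(K, T) = A4; DB ⊕ A4 = 7F.
Blocks that differ from the original plaintext: P[1].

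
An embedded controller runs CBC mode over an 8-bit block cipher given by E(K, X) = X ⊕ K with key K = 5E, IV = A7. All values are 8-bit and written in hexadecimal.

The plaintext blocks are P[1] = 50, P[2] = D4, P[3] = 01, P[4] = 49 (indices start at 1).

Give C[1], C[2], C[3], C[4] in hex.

CBC encryption: C_i = E(K, P_i ⊕ C_{i−1}), with C_{0} = IV.
C[1]: P[1] ⊕ A7 = F7; E(K, F7) = A9.
C[2]: P[2] ⊕ A9 = 7D; E(K, 7D) = 23.
C[3]: P[3] ⊕ 23 = 22; E(K, 22) = 7C.
C[4]: P[4] ⊕ 7C = 35; E(K, 35) = 6B.

C[1] = A9, C[2] = 23, C[3] = 7C, C[4] = 6B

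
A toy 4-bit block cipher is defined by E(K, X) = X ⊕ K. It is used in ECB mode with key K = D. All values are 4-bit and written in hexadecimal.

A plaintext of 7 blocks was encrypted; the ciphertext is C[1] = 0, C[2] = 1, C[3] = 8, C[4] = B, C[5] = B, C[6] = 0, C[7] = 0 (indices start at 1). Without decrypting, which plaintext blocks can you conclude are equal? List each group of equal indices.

ECB encrypts each block independently with the same key, so equal ciphertext blocks imply equal plaintext blocks.
C[1] = C[6] = C[7] = 0, so P[1] = P[6] = P[7].
C[4] = C[5] = B, so P[4] = P[5].

P[1] = P[6] = P[7]; P[4] = P[5]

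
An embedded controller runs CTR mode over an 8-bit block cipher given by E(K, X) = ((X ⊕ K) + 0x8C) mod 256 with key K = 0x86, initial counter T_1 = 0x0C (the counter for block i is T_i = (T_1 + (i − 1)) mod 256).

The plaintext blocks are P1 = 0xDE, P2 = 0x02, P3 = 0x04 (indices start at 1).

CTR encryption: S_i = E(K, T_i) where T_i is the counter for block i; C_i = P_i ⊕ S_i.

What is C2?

C2 = 0x15

C1: T = 0x0C, S = E(K, T) = 0x16; 0xDE ⊕ 0x16 = 0xC8.
C2: T = 0x0D, S = E(K, T) = 0x17; 0x02 ⊕ 0x17 = 0x15.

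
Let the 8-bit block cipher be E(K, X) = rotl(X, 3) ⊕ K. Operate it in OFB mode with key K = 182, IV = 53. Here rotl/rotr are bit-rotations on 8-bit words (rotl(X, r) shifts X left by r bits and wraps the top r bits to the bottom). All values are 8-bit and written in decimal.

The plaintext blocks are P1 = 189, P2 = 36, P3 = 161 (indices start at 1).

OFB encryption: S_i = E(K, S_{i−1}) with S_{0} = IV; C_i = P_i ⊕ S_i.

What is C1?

C1: S = E(K, 53) = 31; 189 ⊕ 31 = 162.

C1 = 162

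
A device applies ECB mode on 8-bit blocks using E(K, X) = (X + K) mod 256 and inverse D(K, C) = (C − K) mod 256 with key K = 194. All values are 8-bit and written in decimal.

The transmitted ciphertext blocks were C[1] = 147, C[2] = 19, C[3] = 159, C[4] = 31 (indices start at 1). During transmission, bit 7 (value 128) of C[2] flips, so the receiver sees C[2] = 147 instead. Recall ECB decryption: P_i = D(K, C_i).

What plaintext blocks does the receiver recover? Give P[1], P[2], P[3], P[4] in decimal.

P[1] = 209, P[2] = 209, P[3] = 221, P[4] = 93

Only C[2] changed, to 147. In ECB, a change in C_i affects only P_i. Decrypting the received ciphertext:
P[1]: D(K, 147) = 209.
P[2]: D(K, 147) = 209.
P[3]: D(K, 159) = 221.
P[4]: D(K, 31) = 93.
Blocks that differ from the original plaintext: P[2].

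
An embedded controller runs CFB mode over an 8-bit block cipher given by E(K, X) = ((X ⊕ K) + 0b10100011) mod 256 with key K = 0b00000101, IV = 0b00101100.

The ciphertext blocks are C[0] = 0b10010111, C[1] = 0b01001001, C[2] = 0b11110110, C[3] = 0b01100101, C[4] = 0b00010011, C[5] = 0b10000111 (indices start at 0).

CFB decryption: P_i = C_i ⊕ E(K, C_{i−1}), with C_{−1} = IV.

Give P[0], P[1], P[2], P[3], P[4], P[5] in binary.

P[0]: E(K, 0b00101100) = 0b11001100; 0b10010111 ⊕ 0b11001100 = 0b01011011.
P[1]: E(K, 0b10010111) = 0b00110101; 0b01001001 ⊕ 0b00110101 = 0b01111100.
P[2]: E(K, 0b01001001) = 0b11101111; 0b11110110 ⊕ 0b11101111 = 0b00011001.
P[3]: E(K, 0b11110110) = 0b10010110; 0b01100101 ⊕ 0b10010110 = 0b11110011.
P[4]: E(K, 0b01100101) = 0b00000011; 0b00010011 ⊕ 0b00000011 = 0b00010000.
P[5]: E(K, 0b00010011) = 0b10111001; 0b10000111 ⊕ 0b10111001 = 0b00111110.

P[0] = 0b01011011, P[1] = 0b01111100, P[2] = 0b00011001, P[3] = 0b11110011, P[4] = 0b00010000, P[5] = 0b00111110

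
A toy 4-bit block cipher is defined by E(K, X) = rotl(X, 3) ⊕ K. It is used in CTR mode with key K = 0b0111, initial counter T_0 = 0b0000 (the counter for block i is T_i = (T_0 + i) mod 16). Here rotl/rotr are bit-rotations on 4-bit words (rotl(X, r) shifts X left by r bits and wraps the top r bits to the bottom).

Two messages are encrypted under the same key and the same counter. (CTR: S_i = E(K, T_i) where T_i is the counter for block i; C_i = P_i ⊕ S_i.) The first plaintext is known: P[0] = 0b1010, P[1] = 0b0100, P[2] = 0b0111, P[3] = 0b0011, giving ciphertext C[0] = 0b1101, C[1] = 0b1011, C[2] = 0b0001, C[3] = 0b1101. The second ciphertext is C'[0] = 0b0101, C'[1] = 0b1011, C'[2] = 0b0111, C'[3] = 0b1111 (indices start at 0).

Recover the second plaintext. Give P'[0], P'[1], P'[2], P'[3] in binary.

In CTR with a reused counter, both messages share the same keystream S_i, so C_i ⊕ C'_i = P_i ⊕ P'_i and thus P'_i = P_i ⊕ C_i ⊕ C'_i.
P'[0]: 0b1010 ⊕ 0b1101 ⊕ 0b0101 = 0b0010.
P'[1]: 0b0100 ⊕ 0b1011 ⊕ 0b1011 = 0b0100.
P'[2]: 0b0111 ⊕ 0b0001 ⊕ 0b0111 = 0b0001.
P'[3]: 0b0011 ⊕ 0b1101 ⊕ 0b1111 = 0b0001.

P'[0] = 0b0010, P'[1] = 0b0100, P'[2] = 0b0001, P'[3] = 0b0001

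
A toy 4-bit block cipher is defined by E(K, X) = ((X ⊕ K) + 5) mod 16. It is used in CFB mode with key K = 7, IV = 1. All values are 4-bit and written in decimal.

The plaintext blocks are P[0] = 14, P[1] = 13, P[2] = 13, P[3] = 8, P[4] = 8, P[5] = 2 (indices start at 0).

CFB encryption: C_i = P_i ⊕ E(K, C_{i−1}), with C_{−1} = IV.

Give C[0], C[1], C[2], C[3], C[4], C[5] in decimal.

C[0]: E(K, 1) = 11; 14 ⊕ 11 = 5.
C[1]: E(K, 5) = 7; 13 ⊕ 7 = 10.
C[2]: E(K, 10) = 2; 13 ⊕ 2 = 15.
C[3]: E(K, 15) = 13; 8 ⊕ 13 = 5.
C[4]: E(K, 5) = 7; 8 ⊕ 7 = 15.
C[5]: E(K, 15) = 13; 2 ⊕ 13 = 15.

C[0] = 5, C[1] = 10, C[2] = 15, C[3] = 5, C[4] = 15, C[5] = 15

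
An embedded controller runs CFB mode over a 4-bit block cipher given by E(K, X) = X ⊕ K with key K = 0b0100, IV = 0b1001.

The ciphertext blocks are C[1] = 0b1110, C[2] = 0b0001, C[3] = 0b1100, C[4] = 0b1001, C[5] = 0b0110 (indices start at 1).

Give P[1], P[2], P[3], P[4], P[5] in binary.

P[1] = 0b0011, P[2] = 0b1011, P[3] = 0b1001, P[4] = 0b0001, P[5] = 0b1011

CFB decryption: P_i = C_i ⊕ E(K, C_{i−1}), with C_{0} = IV.
P[1]: E(K, 0b1001) = 0b1101; 0b1110 ⊕ 0b1101 = 0b0011.
P[2]: E(K, 0b1110) = 0b1010; 0b0001 ⊕ 0b1010 = 0b1011.
P[3]: E(K, 0b0001) = 0b0101; 0b1100 ⊕ 0b0101 = 0b1001.
P[4]: E(K, 0b1100) = 0b1000; 0b1001 ⊕ 0b1000 = 0b0001.
P[5]: E(K, 0b1001) = 0b1101; 0b0110 ⊕ 0b1101 = 0b1011.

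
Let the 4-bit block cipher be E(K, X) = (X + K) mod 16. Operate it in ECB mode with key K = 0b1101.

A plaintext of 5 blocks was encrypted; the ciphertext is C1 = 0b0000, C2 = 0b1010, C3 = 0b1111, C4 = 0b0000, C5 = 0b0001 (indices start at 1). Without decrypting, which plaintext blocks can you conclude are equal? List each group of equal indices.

ECB encrypts each block independently with the same key, so equal ciphertext blocks imply equal plaintext blocks.
C1 = C4 = 0b0000, so P1 = P4.

P1 = P4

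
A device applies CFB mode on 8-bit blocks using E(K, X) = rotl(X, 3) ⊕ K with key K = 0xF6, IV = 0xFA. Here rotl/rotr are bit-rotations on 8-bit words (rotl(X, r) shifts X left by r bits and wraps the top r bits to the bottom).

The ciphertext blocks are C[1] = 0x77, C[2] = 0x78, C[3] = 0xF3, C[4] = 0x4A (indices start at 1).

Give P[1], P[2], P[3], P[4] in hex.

P[1] = 0x56, P[2] = 0x35, P[3] = 0xC6, P[4] = 0x23

CFB decryption: P_i = C_i ⊕ E(K, C_{i−1}), with C_{0} = IV.
P[1]: E(K, 0xFA) = 0x21; 0x77 ⊕ 0x21 = 0x56.
P[2]: E(K, 0x77) = 0x4D; 0x78 ⊕ 0x4D = 0x35.
P[3]: E(K, 0x78) = 0x35; 0xF3 ⊕ 0x35 = 0xC6.
P[4]: E(K, 0xF3) = 0x69; 0x4A ⊕ 0x69 = 0x23.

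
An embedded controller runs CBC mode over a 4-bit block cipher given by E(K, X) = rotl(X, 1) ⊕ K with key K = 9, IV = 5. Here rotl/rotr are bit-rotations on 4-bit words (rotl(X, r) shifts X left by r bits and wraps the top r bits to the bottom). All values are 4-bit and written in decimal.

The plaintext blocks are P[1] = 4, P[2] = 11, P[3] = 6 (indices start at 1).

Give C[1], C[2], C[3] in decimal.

C[1] = 11, C[2] = 9, C[3] = 6

CBC encryption: C_i = E(K, P_i ⊕ C_{i−1}), with C_{0} = IV.
C[1]: P[1] ⊕ 5 = 1; E(K, 1) = 11.
C[2]: P[2] ⊕ 11 = 0; E(K, 0) = 9.
C[3]: P[3] ⊕ 9 = 15; E(K, 15) = 6.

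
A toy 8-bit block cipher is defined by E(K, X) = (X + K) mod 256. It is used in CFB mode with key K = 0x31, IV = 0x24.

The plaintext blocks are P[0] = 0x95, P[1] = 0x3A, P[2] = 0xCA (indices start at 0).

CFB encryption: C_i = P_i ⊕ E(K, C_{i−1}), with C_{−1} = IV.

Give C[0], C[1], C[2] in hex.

C[0] = 0xC0, C[1] = 0xCB, C[2] = 0x36

C[0]: E(K, 0x24) = 0x55; 0x95 ⊕ 0x55 = 0xC0.
C[1]: E(K, 0xC0) = 0xF1; 0x3A ⊕ 0xF1 = 0xCB.
C[2]: E(K, 0xCB) = 0xFC; 0xCA ⊕ 0xFC = 0x36.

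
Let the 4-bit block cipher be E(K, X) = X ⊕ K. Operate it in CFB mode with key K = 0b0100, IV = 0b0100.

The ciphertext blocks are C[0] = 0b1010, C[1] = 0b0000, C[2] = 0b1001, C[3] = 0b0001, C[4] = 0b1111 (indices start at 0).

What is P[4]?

CFB decryption: P_i = C_i ⊕ E(K, C_{i−1}), with C_{−1} = IV.
P[4]: E(K, 0b0001) = 0b0101; 0b1111 ⊕ 0b0101 = 0b1010.

P[4] = 0b1010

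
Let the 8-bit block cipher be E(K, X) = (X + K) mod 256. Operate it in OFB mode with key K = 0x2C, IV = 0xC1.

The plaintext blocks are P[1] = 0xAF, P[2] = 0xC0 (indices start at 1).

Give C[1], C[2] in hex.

C[1] = 0x42, C[2] = 0xD9

OFB encryption: S_i = E(K, S_{i−1}) with S_{0} = IV; C_i = P_i ⊕ S_i.
C[1]: S = E(K, 0xC1) = 0xED; 0xAF ⊕ 0xED = 0x42.
C[2]: S = E(K, 0xED) = 0x19; 0xC0 ⊕ 0x19 = 0xD9.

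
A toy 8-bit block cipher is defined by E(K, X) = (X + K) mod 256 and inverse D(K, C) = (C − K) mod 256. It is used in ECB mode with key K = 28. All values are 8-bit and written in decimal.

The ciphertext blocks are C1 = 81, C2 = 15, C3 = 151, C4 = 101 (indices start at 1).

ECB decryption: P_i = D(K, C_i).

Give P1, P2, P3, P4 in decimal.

P1 = 53, P2 = 243, P3 = 123, P4 = 73

P1: D(K, 81) = 53.
P2: D(K, 15) = 243.
P3: D(K, 151) = 123.
P4: D(K, 101) = 73.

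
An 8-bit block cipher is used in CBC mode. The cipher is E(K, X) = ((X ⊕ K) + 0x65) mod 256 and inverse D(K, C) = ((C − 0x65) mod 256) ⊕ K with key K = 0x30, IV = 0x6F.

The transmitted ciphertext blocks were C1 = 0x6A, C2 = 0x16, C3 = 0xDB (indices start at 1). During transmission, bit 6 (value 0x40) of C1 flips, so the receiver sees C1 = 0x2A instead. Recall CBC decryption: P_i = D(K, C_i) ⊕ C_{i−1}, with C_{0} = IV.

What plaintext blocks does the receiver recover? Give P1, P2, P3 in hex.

P1 = 0x9A, P2 = 0xAB, P3 = 0x50

Only C1 changed, to 0x2A. In CBC, a change in C_i garbles P_i and flips the same bit in P_{i+1}. Decrypting the received ciphertext:
P1: D(K, 0x2A) = 0xF5; 0xF5 ⊕ 0x6F = 0x9A.
P2: D(K, 0x16) = 0x81; 0x81 ⊕ 0x2A = 0xAB.
P3: D(K, 0xDB) = 0x46; 0x46 ⊕ 0x16 = 0x50.
Blocks that differ from the original plaintext: P1, P2.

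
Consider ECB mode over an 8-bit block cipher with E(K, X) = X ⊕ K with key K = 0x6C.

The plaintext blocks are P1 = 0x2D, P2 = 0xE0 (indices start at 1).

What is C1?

C1 = 0x41

ECB encryption: C_i = E(K, P_i).
C1: E(K, 0x2D) = 0x41.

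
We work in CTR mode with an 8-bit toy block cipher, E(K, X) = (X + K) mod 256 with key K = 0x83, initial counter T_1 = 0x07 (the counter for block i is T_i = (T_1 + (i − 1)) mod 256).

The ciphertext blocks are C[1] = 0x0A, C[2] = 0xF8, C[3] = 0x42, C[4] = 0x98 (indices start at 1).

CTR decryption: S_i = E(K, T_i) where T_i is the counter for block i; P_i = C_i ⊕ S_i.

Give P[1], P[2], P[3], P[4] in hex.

P[1] = 0x80, P[2] = 0x73, P[3] = 0xCE, P[4] = 0x15

P[1]: T = 0x07, S = E(K, T) = 0x8A; 0x0A ⊕ 0x8A = 0x80.
P[2]: T = 0x08, S = E(K, T) = 0x8B; 0xF8 ⊕ 0x8B = 0x73.
P[3]: T = 0x09, S = E(K, T) = 0x8C; 0x42 ⊕ 0x8C = 0xCE.
P[4]: T = 0x0A, S = E(K, T) = 0x8D; 0x98 ⊕ 0x8D = 0x15.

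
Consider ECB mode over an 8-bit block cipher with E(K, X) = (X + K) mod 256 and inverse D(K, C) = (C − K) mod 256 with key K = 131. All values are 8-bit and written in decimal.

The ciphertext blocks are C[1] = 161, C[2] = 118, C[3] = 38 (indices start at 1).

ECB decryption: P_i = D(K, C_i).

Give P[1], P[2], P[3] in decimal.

P[1] = 30, P[2] = 243, P[3] = 163

P[1]: D(K, 161) = 30.
P[2]: D(K, 118) = 243.
P[3]: D(K, 38) = 163.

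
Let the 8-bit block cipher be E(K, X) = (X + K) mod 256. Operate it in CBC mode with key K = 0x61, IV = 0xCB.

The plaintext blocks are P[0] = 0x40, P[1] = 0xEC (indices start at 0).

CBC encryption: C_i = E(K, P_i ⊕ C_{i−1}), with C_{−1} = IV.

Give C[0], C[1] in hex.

C[0]: P[0] ⊕ 0xCB = 0x8B; E(K, 0x8B) = 0xEC.
C[1]: P[1] ⊕ 0xEC = 0x00; E(K, 0x00) = 0x61.

C[0] = 0xEC, C[1] = 0x61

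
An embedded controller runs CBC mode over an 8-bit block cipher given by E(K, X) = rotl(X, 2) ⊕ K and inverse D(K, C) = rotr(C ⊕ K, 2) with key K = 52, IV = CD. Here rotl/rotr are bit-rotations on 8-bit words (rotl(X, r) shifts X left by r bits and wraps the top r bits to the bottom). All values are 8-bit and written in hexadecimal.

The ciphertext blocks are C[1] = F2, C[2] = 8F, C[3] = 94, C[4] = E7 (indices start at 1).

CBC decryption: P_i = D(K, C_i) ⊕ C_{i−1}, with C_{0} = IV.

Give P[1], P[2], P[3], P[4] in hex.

P[1] = E5, P[2] = 85, P[3] = 3E, P[4] = F9

P[1]: D(K, F2) = 28; 28 ⊕ CD = E5.
P[2]: D(K, 8F) = 77; 77 ⊕ F2 = 85.
P[3]: D(K, 94) = B1; B1 ⊕ 8F = 3E.
P[4]: D(K, E7) = 6D; 6D ⊕ 94 = F9.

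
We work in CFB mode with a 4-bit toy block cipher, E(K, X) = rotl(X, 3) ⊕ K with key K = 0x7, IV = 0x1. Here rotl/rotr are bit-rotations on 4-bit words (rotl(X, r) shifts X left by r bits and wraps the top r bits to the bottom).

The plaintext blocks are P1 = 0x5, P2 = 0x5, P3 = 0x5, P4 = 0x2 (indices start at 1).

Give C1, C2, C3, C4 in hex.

CFB encryption: C_i = P_i ⊕ E(K, C_{i−1}), with C_{0} = IV.
C1: E(K, 0x1) = 0xF; 0x5 ⊕ 0xF = 0xA.
C2: E(K, 0xA) = 0x2; 0x5 ⊕ 0x2 = 0x7.
C3: E(K, 0x7) = 0xC; 0x5 ⊕ 0xC = 0x9.
C4: E(K, 0x9) = 0xB; 0x2 ⊕ 0xB = 0x9.

C1 = 0xA, C2 = 0x7, C3 = 0x9, C4 = 0x9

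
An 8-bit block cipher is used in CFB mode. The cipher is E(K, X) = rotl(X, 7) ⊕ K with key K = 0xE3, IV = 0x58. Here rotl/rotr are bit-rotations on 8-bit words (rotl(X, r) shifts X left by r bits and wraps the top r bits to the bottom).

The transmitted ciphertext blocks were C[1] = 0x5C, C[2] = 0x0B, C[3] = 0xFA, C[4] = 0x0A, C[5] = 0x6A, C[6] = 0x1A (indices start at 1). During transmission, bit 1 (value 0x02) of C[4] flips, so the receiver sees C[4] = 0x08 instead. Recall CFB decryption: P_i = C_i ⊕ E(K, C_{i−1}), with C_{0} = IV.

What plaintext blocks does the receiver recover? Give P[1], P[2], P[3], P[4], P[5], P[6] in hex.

Only C[4] changed, to 0x08. In CFB, a change in C_i flips the same bit in P_i and garbles P_{i+1}. Decrypting the received ciphertext:
P[1]: E(K, 0x58) = 0xCF; 0x5C ⊕ 0xCF = 0x93.
P[2]: E(K, 0x5C) = 0xCD; 0x0B ⊕ 0xCD = 0xC6.
P[3]: E(K, 0x0B) = 0x66; 0xFA ⊕ 0x66 = 0x9C.
P[4]: E(K, 0xFA) = 0x9E; 0x08 ⊕ 0x9E = 0x96.
P[5]: E(K, 0x08) = 0xE7; 0x6A ⊕ 0xE7 = 0x8D.
P[6]: E(K, 0x6A) = 0xD6; 0x1A ⊕ 0xD6 = 0xCC.
Blocks that differ from the original plaintext: P[4], P[5].

P[1] = 0x93, P[2] = 0xC6, P[3] = 0x9C, P[4] = 0x96, P[5] = 0x8D, P[6] = 0xCC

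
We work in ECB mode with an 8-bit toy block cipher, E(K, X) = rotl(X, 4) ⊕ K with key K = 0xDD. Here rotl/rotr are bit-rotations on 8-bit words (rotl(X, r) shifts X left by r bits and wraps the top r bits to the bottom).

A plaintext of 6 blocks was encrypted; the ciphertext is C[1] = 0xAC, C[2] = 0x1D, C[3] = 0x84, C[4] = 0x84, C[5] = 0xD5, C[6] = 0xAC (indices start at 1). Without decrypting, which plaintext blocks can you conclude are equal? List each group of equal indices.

P[1] = P[6]; P[3] = P[4]

ECB encrypts each block independently with the same key, so equal ciphertext blocks imply equal plaintext blocks.
C[1] = C[6] = 0xAC, so P[1] = P[6].
C[3] = C[4] = 0x84, so P[3] = P[4].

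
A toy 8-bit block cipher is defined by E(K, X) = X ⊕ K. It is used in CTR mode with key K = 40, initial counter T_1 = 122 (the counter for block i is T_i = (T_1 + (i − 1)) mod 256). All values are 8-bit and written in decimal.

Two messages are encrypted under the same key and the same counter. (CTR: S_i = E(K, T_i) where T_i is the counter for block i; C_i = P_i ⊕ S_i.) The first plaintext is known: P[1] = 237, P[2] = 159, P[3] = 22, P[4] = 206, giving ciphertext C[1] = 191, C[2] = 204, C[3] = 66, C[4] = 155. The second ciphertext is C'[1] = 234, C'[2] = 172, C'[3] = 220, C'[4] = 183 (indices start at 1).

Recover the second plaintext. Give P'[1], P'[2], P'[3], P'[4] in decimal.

In CTR with a reused counter, both messages share the same keystream S_i, so C_i ⊕ C'_i = P_i ⊕ P'_i and thus P'_i = P_i ⊕ C_i ⊕ C'_i.
P'[1]: 237 ⊕ 191 ⊕ 234 = 184.
P'[2]: 159 ⊕ 204 ⊕ 172 = 255.
P'[3]: 22 ⊕ 66 ⊕ 220 = 136.
P'[4]: 206 ⊕ 155 ⊕ 183 = 226.

P'[1] = 184, P'[2] = 255, P'[3] = 136, P'[4] = 226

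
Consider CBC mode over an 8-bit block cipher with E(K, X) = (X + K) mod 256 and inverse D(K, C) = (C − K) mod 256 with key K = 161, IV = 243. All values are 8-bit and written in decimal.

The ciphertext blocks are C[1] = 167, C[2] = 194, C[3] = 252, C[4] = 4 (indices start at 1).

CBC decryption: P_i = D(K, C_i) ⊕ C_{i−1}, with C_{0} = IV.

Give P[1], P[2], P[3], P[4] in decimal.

P[1] = 245, P[2] = 134, P[3] = 153, P[4] = 159

P[1]: D(K, 167) = 6; 6 ⊕ 243 = 245.
P[2]: D(K, 194) = 33; 33 ⊕ 167 = 134.
P[3]: D(K, 252) = 91; 91 ⊕ 194 = 153.
P[4]: D(K, 4) = 99; 99 ⊕ 252 = 159.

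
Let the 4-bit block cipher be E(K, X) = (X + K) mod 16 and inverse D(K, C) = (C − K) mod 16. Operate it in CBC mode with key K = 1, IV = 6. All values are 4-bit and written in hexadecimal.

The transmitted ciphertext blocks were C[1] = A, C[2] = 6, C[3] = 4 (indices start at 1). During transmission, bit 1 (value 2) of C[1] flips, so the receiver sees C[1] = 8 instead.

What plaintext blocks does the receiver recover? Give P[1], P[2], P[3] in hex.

P[1] = 1, P[2] = D, P[3] = 5

CBC decryption: P_i = D(K, C_i) ⊕ C_{i−1}, with C_{0} = IV.
Only C[1] changed, to 8. In CBC, a change in C_i garbles P_i and flips the same bit in P_{i+1}. Decrypting the received ciphertext:
P[1]: D(K, 8) = 7; 7 ⊕ 6 = 1.
P[2]: D(K, 6) = 5; 5 ⊕ 8 = D.
P[3]: D(K, 4) = 3; 3 ⊕ 6 = 5.
Blocks that differ from the original plaintext: P[1], P[2].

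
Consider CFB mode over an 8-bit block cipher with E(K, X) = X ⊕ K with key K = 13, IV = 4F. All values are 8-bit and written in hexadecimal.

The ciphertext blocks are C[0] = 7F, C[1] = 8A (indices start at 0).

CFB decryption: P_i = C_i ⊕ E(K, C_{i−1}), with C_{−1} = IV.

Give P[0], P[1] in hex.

P[0] = 23, P[1] = E6

P[0]: E(K, 4F) = 5C; 7F ⊕ 5C = 23.
P[1]: E(K, 7F) = 6C; 8A ⊕ 6C = E6.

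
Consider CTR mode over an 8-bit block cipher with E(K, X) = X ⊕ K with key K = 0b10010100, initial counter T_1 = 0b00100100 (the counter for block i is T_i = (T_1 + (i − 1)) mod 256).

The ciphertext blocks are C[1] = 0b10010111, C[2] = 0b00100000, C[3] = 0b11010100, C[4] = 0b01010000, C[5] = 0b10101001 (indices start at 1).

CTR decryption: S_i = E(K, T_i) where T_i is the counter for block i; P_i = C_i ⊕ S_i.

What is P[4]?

P[4] = 0b11100011

P[4]: T = 0b00100111, S = E(K, T) = 0b10110011; 0b01010000 ⊕ 0b10110011 = 0b11100011.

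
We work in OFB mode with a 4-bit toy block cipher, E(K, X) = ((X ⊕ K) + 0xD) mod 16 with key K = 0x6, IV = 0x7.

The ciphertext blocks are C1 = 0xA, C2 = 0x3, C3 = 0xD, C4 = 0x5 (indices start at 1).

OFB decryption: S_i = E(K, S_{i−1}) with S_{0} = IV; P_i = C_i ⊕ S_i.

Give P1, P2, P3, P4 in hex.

P1 = 0x4, P2 = 0x6, P3 = 0xD, P4 = 0x6

P1: S = E(K, 0x7) = 0xE; 0xA ⊕ 0xE = 0x4.
P2: S = E(K, 0xE) = 0x5; 0x3 ⊕ 0x5 = 0x6.
P3: S = E(K, 0x5) = 0x0; 0xD ⊕ 0x0 = 0xD.
P4: S = E(K, 0x0) = 0x3; 0x5 ⊕ 0x3 = 0x6.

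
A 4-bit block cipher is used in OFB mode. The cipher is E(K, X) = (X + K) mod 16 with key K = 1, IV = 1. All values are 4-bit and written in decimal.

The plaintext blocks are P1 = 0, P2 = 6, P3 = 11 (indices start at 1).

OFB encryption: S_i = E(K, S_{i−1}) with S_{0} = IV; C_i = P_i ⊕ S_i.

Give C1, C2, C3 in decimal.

C1 = 2, C2 = 5, C3 = 15

C1: S = E(K, 1) = 2; 0 ⊕ 2 = 2.
C2: S = E(K, 2) = 3; 6 ⊕ 3 = 5.
C3: S = E(K, 3) = 4; 11 ⊕ 4 = 15.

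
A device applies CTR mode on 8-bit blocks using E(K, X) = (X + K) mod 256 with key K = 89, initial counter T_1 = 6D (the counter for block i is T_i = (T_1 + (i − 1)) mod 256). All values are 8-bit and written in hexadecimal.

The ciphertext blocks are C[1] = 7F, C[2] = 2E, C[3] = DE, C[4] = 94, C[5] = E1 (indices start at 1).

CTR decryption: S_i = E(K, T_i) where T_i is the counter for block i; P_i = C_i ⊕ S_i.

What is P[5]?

P[5]: T = 71, S = E(K, T) = FA; E1 ⊕ FA = 1B.

P[5] = 1B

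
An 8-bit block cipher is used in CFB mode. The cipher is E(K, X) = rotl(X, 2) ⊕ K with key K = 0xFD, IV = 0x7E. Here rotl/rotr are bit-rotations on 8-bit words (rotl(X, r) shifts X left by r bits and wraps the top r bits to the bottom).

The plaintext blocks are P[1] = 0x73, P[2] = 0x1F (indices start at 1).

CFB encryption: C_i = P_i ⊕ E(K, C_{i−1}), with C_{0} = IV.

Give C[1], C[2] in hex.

C[1] = 0x77, C[2] = 0x3F

C[1]: E(K, 0x7E) = 0x04; 0x73 ⊕ 0x04 = 0x77.
C[2]: E(K, 0x77) = 0x20; 0x1F ⊕ 0x20 = 0x3F.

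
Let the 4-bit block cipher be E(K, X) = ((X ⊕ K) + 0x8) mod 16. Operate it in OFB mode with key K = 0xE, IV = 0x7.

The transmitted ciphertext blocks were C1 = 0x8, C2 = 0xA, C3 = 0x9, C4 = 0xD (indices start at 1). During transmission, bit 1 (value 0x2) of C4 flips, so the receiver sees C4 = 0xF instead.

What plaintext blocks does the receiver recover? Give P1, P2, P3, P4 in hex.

P1 = 0x9, P2 = 0xD, P3 = 0x8, P4 = 0x8

OFB decryption: S_i = E(K, S_{i−1}) with S_{0} = IV; P_i = C_i ⊕ S_i.
Only C4 changed, to 0xF. In OFB, a change in C_i flips the same bit in P_i only; the keystream is unaffected. Decrypting the received ciphertext:
P1: S = E(K, 0x7) = 0x1; 0x8 ⊕ 0x1 = 0x9.
P2: S = E(K, 0x1) = 0x7; 0xA ⊕ 0x7 = 0xD.
P3: S = E(K, 0x7) = 0x1; 0x9 ⊕ 0x1 = 0x8.
P4: S = E(K, 0x1) = 0x7; 0xF ⊕ 0x7 = 0x8.
Blocks that differ from the original plaintext: P4.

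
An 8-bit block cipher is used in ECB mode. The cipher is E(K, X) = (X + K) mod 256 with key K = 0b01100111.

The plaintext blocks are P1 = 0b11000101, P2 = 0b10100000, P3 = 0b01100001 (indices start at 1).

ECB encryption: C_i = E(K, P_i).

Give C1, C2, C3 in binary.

C1 = 0b00101100, C2 = 0b00000111, C3 = 0b11001000

C1: E(K, 0b11000101) = 0b00101100.
C2: E(K, 0b10100000) = 0b00000111.
C3: E(K, 0b01100001) = 0b11001000.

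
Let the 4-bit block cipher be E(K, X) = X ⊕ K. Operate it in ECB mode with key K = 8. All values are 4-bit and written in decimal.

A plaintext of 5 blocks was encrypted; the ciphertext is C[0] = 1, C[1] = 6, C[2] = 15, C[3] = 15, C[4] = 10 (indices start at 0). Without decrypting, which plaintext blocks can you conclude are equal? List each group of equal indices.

P[2] = P[3]

ECB encrypts each block independently with the same key, so equal ciphertext blocks imply equal plaintext blocks.
C[2] = C[3] = 15, so P[2] = P[3].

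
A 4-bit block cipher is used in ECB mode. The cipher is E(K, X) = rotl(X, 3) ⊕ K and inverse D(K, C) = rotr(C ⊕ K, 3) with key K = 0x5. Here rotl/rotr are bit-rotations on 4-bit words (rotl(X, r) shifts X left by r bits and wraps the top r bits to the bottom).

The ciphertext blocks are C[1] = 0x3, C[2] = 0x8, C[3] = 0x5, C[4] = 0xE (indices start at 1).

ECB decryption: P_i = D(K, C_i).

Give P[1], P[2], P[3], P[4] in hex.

P[1]: D(K, 0x3) = 0xC.
P[2]: D(K, 0x8) = 0xB.
P[3]: D(K, 0x5) = 0x0.
P[4]: D(K, 0xE) = 0x7.

P[1] = 0xC, P[2] = 0xB, P[3] = 0x0, P[4] = 0x7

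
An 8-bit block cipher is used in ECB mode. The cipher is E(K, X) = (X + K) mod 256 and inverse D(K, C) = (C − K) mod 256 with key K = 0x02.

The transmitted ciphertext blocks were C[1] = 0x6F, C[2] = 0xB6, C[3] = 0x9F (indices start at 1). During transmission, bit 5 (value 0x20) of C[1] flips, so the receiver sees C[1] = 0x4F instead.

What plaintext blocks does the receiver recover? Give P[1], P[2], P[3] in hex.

P[1] = 0x4D, P[2] = 0xB4, P[3] = 0x9D

ECB decryption: P_i = D(K, C_i).
Only C[1] changed, to 0x4F. In ECB, a change in C_i affects only P_i. Decrypting the received ciphertext:
P[1]: D(K, 0x4F) = 0x4D.
P[2]: D(K, 0xB6) = 0xB4.
P[3]: D(K, 0x9F) = 0x9D.
Blocks that differ from the original plaintext: P[1].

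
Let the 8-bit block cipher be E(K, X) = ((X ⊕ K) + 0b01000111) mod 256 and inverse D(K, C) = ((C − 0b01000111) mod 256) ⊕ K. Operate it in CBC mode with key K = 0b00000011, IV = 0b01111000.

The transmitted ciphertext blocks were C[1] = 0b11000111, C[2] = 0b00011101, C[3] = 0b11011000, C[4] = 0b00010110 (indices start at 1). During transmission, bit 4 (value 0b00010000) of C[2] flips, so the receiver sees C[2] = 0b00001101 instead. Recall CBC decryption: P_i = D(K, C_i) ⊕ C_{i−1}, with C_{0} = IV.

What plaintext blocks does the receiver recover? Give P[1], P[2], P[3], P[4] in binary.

P[1] = 0b11111011, P[2] = 0b00000010, P[3] = 0b10011111, P[4] = 0b00010100

Only C[2] changed, to 0b00001101. In CBC, a change in C_i garbles P_i and flips the same bit in P_{i+1}. Decrypting the received ciphertext:
P[1]: D(K, 0b11000111) = 0b10000011; 0b10000011 ⊕ 0b01111000 = 0b11111011.
P[2]: D(K, 0b00001101) = 0b11000101; 0b11000101 ⊕ 0b11000111 = 0b00000010.
P[3]: D(K, 0b11011000) = 0b10010010; 0b10010010 ⊕ 0b00001101 = 0b10011111.
P[4]: D(K, 0b00010110) = 0b11001100; 0b11001100 ⊕ 0b11011000 = 0b00010100.
Blocks that differ from the original plaintext: P[2], P[3].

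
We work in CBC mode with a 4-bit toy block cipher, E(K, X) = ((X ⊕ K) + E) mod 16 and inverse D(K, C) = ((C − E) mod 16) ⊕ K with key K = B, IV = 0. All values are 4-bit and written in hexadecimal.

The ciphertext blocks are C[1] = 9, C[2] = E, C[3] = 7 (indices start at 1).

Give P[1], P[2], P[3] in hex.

P[1] = 0, P[2] = 2, P[3] = C

CBC decryption: P_i = D(K, C_i) ⊕ C_{i−1}, with C_{0} = IV.
P[1]: D(K, 9) = 0; 0 ⊕ 0 = 0.
P[2]: D(K, E) = B; B ⊕ 9 = 2.
P[3]: D(K, 7) = 2; 2 ⊕ E = C.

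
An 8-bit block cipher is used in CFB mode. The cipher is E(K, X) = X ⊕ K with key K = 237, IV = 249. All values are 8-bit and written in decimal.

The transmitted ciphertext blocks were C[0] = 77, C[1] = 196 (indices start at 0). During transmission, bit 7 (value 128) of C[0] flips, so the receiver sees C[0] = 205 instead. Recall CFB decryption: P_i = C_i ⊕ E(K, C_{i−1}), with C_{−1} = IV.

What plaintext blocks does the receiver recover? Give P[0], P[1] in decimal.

P[0] = 217, P[1] = 228

Only C[0] changed, to 205. In CFB, a change in C_i flips the same bit in P_i and garbles P_{i+1}. Decrypting the received ciphertext:
P[0]: E(K, 249) = 20; 205 ⊕ 20 = 217.
P[1]: E(K, 205) = 32; 196 ⊕ 32 = 228.
Blocks that differ from the original plaintext: P[0], P[1].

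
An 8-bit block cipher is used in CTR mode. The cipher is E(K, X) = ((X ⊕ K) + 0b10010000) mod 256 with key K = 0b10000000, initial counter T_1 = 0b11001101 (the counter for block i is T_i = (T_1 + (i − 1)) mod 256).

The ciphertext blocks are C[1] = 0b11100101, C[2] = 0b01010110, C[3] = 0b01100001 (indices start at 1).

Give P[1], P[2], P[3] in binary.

CTR decryption: S_i = E(K, T_i) where T_i is the counter for block i; P_i = C_i ⊕ S_i.
P[1]: T = 0b11001101, S = E(K, T) = 0b11011101; 0b11100101 ⊕ 0b11011101 = 0b00111000.
P[2]: T = 0b11001110, S = E(K, T) = 0b11011110; 0b01010110 ⊕ 0b11011110 = 0b10001000.
P[3]: T = 0b11001111, S = E(K, T) = 0b11011111; 0b01100001 ⊕ 0b11011111 = 0b10111110.

P[1] = 0b00111000, P[2] = 0b10001000, P[3] = 0b10111110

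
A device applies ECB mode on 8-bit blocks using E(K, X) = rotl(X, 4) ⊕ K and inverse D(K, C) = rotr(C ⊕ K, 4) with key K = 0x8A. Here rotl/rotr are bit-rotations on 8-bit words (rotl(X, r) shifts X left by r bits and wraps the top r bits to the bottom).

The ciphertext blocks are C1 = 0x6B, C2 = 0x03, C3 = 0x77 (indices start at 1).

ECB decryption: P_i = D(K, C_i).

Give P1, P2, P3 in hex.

P1 = 0x1E, P2 = 0x98, P3 = 0xDF

P1: D(K, 0x6B) = 0x1E.
P2: D(K, 0x03) = 0x98.
P3: D(K, 0x77) = 0xDF.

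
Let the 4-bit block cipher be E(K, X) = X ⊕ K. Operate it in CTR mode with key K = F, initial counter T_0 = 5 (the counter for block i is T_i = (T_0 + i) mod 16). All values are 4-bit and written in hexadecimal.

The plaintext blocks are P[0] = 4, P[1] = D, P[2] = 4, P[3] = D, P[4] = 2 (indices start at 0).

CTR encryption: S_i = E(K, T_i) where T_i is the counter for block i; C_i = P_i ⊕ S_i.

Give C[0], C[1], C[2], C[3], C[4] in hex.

C[0] = E, C[1] = 4, C[2] = C, C[3] = A, C[4] = 4

C[0]: T = 5, S = E(K, T) = A; 4 ⊕ A = E.
C[1]: T = 6, S = E(K, T) = 9; D ⊕ 9 = 4.
C[2]: T = 7, S = E(K, T) = 8; 4 ⊕ 8 = C.
C[3]: T = 8, S = E(K, T) = 7; D ⊕ 7 = A.
C[4]: T = 9, S = E(K, T) = 6; 2 ⊕ 6 = 4.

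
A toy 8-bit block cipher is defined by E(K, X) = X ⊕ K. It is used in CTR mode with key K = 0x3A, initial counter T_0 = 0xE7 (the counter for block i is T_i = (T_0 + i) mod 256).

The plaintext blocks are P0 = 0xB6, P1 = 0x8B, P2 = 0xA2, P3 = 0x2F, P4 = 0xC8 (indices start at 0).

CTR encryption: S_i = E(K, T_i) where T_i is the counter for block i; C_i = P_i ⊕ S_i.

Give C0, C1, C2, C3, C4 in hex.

C0: T = 0xE7, S = E(K, T) = 0xDD; 0xB6 ⊕ 0xDD = 0x6B.
C1: T = 0xE8, S = E(K, T) = 0xD2; 0x8B ⊕ 0xD2 = 0x59.
C2: T = 0xE9, S = E(K, T) = 0xD3; 0xA2 ⊕ 0xD3 = 0x71.
C3: T = 0xEA, S = E(K, T) = 0xD0; 0x2F ⊕ 0xD0 = 0xFF.
C4: T = 0xEB, S = E(K, T) = 0xD1; 0xC8 ⊕ 0xD1 = 0x19.

C0 = 0x6B, C1 = 0x59, C2 = 0x71, C3 = 0xFF, C4 = 0x19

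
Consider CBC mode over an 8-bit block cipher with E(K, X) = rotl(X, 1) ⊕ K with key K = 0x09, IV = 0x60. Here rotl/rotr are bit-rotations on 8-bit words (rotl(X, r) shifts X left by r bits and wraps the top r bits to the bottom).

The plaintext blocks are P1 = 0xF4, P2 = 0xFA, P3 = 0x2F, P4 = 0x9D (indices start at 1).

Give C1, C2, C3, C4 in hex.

CBC encryption: C_i = E(K, P_i ⊕ C_{i−1}), with C_{0} = IV.
C1: P1 ⊕ 0x60 = 0x94; E(K, 0x94) = 0x20.
C2: P2 ⊕ 0x20 = 0xDA; E(K, 0xDA) = 0xBC.
C3: P3 ⊕ 0xBC = 0x93; E(K, 0x93) = 0x2E.
C4: P4 ⊕ 0x2E = 0xB3; E(K, 0xB3) = 0x6E.

C1 = 0x20, C2 = 0xBC, C3 = 0x2E, C4 = 0x6E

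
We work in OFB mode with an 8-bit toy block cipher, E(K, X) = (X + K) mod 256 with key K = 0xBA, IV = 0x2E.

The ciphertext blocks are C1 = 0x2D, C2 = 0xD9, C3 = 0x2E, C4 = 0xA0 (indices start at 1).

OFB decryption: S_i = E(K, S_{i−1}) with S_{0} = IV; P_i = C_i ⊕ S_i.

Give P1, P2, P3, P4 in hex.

P1: S = E(K, 0x2E) = 0xE8; 0x2D ⊕ 0xE8 = 0xC5.
P2: S = E(K, 0xE8) = 0xA2; 0xD9 ⊕ 0xA2 = 0x7B.
P3: S = E(K, 0xA2) = 0x5C; 0x2E ⊕ 0x5C = 0x72.
P4: S = E(K, 0x5C) = 0x16; 0xA0 ⊕ 0x16 = 0xB6.

P1 = 0xC5, P2 = 0x7B, P3 = 0x72, P4 = 0xB6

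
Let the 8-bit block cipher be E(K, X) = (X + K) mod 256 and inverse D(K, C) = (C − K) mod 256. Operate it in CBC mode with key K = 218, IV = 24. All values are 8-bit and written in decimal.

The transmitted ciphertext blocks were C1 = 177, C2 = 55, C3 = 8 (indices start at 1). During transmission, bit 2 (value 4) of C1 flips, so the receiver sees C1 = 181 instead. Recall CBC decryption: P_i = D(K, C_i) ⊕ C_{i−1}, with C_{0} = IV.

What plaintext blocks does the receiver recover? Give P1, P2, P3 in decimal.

Only C1 changed, to 181. In CBC, a change in C_i garbles P_i and flips the same bit in P_{i+1}. Decrypting the received ciphertext:
P1: D(K, 181) = 219; 219 ⊕ 24 = 195.
P2: D(K, 55) = 93; 93 ⊕ 181 = 232.
P3: D(K, 8) = 46; 46 ⊕ 55 = 25.
Blocks that differ from the original plaintext: P1, P2.

P1 = 195, P2 = 232, P3 = 25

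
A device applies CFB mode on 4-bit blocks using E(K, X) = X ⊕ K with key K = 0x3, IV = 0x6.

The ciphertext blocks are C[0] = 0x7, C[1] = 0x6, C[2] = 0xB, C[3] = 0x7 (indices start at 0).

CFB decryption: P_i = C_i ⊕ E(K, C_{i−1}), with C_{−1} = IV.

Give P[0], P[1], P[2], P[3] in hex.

P[0] = 0x2, P[1] = 0x2, P[2] = 0xE, P[3] = 0xF

P[0]: E(K, 0x6) = 0x5; 0x7 ⊕ 0x5 = 0x2.
P[1]: E(K, 0x7) = 0x4; 0x6 ⊕ 0x4 = 0x2.
P[2]: E(K, 0x6) = 0x5; 0xB ⊕ 0x5 = 0xE.
P[3]: E(K, 0xB) = 0x8; 0x7 ⊕ 0x8 = 0xF.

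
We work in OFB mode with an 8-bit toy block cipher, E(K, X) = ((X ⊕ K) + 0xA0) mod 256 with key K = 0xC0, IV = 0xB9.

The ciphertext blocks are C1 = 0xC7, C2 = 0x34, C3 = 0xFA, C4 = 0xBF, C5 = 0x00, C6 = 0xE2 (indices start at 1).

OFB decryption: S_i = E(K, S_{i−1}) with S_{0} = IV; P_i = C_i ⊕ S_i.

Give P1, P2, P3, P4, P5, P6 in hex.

P1 = 0xDE, P2 = 0x4D, P3 = 0xA3, P4 = 0x86, P5 = 0x99, P6 = 0x1B

P1: S = E(K, 0xB9) = 0x19; 0xC7 ⊕ 0x19 = 0xDE.
P2: S = E(K, 0x19) = 0x79; 0x34 ⊕ 0x79 = 0x4D.
P3: S = E(K, 0x79) = 0x59; 0xFA ⊕ 0x59 = 0xA3.
P4: S = E(K, 0x59) = 0x39; 0xBF ⊕ 0x39 = 0x86.
P5: S = E(K, 0x39) = 0x99; 0x00 ⊕ 0x99 = 0x99.
P6: S = E(K, 0x99) = 0xF9; 0xE2 ⊕ 0xF9 = 0x1B.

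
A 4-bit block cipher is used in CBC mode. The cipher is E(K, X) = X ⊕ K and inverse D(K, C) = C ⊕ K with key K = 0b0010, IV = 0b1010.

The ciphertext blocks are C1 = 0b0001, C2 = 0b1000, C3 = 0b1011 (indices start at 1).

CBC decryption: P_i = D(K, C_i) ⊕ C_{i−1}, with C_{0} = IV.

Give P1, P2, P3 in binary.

P1 = 0b1001, P2 = 0b1011, P3 = 0b0001

P1: D(K, 0b0001) = 0b0011; 0b0011 ⊕ 0b1010 = 0b1001.
P2: D(K, 0b1000) = 0b1010; 0b1010 ⊕ 0b0001 = 0b1011.
P3: D(K, 0b1011) = 0b1001; 0b1001 ⊕ 0b1000 = 0b0001.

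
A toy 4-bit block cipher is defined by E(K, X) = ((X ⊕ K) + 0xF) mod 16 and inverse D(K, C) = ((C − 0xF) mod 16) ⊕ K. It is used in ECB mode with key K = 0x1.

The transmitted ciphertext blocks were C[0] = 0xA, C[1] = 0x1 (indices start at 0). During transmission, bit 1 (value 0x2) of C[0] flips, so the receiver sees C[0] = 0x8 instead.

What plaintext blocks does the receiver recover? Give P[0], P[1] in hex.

ECB decryption: P_i = D(K, C_i).
Only C[0] changed, to 0x8. In ECB, a change in C_i affects only P_i. Decrypting the received ciphertext:
P[0]: D(K, 0x8) = 0x8.
P[1]: D(K, 0x1) = 0x3.
Blocks that differ from the original plaintext: P[0].

P[0] = 0x8, P[1] = 0x3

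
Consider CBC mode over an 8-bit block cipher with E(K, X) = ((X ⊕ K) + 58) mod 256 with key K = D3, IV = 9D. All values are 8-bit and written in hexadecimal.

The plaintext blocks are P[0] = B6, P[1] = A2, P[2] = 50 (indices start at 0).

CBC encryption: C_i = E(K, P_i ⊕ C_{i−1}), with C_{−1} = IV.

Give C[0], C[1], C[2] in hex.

C[0]: P[0] ⊕ 9D = 2B; E(K, 2B) = 50.
C[1]: P[1] ⊕ 50 = F2; E(K, F2) = 79.
C[2]: P[2] ⊕ 79 = 29; E(K, 29) = 52.

C[0] = 50, C[1] = 79, C[2] = 52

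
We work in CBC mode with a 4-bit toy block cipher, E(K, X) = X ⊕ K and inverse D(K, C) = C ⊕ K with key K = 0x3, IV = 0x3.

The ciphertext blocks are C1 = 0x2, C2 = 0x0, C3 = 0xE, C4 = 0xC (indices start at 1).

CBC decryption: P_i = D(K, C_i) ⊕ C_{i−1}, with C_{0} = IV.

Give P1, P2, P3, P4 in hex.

P1: D(K, 0x2) = 0x1; 0x1 ⊕ 0x3 = 0x2.
P2: D(K, 0x0) = 0x3; 0x3 ⊕ 0x2 = 0x1.
P3: D(K, 0xE) = 0xD; 0xD ⊕ 0x0 = 0xD.
P4: D(K, 0xC) = 0xF; 0xF ⊕ 0xE = 0x1.

P1 = 0x2, P2 = 0x1, P3 = 0xD, P4 = 0x1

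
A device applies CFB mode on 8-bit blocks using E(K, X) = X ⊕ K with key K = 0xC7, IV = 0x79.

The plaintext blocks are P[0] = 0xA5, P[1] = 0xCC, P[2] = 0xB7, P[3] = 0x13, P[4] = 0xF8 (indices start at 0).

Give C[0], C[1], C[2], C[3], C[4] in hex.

C[0] = 0x1B, C[1] = 0x10, C[2] = 0x60, C[3] = 0xB4, C[4] = 0x8B

CFB encryption: C_i = P_i ⊕ E(K, C_{i−1}), with C_{−1} = IV.
C[0]: E(K, 0x79) = 0xBE; 0xA5 ⊕ 0xBE = 0x1B.
C[1]: E(K, 0x1B) = 0xDC; 0xCC ⊕ 0xDC = 0x10.
C[2]: E(K, 0x10) = 0xD7; 0xB7 ⊕ 0xD7 = 0x60.
C[3]: E(K, 0x60) = 0xA7; 0x13 ⊕ 0xA7 = 0xB4.
C[4]: E(K, 0xB4) = 0x73; 0xF8 ⊕ 0x73 = 0x8B.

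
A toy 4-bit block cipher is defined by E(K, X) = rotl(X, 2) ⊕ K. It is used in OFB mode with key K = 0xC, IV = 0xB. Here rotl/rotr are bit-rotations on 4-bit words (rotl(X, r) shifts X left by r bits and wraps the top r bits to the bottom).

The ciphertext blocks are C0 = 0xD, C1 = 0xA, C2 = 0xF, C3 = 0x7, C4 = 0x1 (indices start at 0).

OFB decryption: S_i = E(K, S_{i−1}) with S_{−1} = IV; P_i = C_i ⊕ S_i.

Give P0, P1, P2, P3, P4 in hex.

P0: S = E(K, 0xB) = 0x2; 0xD ⊕ 0x2 = 0xF.
P1: S = E(K, 0x2) = 0x4; 0xA ⊕ 0x4 = 0xE.
P2: S = E(K, 0x4) = 0xD; 0xF ⊕ 0xD = 0x2.
P3: S = E(K, 0xD) = 0xB; 0x7 ⊕ 0xB = 0xC.
P4: S = E(K, 0xB) = 0x2; 0x1 ⊕ 0x2 = 0x3.

P0 = 0xF, P1 = 0xE, P2 = 0x2, P3 = 0xC, P4 = 0x3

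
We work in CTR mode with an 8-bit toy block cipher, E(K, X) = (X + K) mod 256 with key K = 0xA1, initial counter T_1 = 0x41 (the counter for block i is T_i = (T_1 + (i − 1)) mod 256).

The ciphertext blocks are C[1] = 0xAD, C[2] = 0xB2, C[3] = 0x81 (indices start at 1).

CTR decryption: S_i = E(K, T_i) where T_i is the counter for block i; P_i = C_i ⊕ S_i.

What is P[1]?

P[1] = 0x4F

P[1]: T = 0x41, S = E(K, T) = 0xE2; 0xAD ⊕ 0xE2 = 0x4F.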